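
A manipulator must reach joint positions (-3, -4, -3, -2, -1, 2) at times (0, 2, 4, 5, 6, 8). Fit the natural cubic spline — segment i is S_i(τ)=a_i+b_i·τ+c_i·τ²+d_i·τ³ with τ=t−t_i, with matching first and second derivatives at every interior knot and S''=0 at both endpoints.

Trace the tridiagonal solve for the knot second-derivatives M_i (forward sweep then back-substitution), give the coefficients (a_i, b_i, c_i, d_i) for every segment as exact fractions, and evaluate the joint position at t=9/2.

Δ: Δ0=-1/2, Δ1=1/2, Δ2=1, Δ3=1, Δ4=3/2
row 1: diag=8, rhs=6; c'=1/4, d'=3/4
row 2: denom=6−2·1/4=11/2; d'=(3−2·3/4)/(11/2)=3/11
row 3: denom=4−1·2/11=42/11; d'=(0−1·3/11)/(42/11)=-1/14
row 4: denom=6−1·11/42=241/42; d'=(3−1·-1/14)/(241/42)=129/241
back: M4=129/241
back: M3=-1/14−11/42·129/241=-51/241
back: M2=3/11−2/11·-51/241=75/241
back: M1=3/4−1/4·75/241=162/241
M: M0=0, M1=162/241, M2=75/241, M3=-51/241, M4=129/241, M5=0
seg 0: a=-3, c=M0/2=0, d=(M1−M0)/(6·2)=27/482, b=Δ0−h0·(2M0+M1)/6=-349/482
seg 1: a=-4, c=M1/2=81/241, d=(M2−M1)/(6·2)=-29/964, b=Δ1−h1·(2M1+M2)/6=-25/482
seg 2: a=-3, c=M2/2=75/482, d=(M3−M2)/(6·1)=-21/241, b=Δ2−h2·(2M2+M3)/6=449/482
seg 3: a=-2, c=M3/2=-51/482, d=(M4−M3)/(6·1)=30/241, b=Δ3−h3·(2M3+M4)/6=473/482
seg 4: a=-1, c=M4/2=129/482, d=(M5−M4)/(6·2)=-43/964, b=Δ4−h4·(2M4+M5)/6=551/482
t_q=9/2 → seg 2, τ=1/2; S=-3+449/482·τ+75/482·τ²+-21/241·τ³=-604/241

  seg 0: a=-3 b=-349/482 c=0 d=27/482
  seg 1: a=-4 b=-25/482 c=81/241 d=-29/964
  seg 2: a=-3 b=449/482 c=75/482 d=-21/241
  seg 3: a=-2 b=473/482 c=-51/482 d=30/241
  seg 4: a=-1 b=551/482 c=129/482 d=-43/964
S(9/2) = -604/241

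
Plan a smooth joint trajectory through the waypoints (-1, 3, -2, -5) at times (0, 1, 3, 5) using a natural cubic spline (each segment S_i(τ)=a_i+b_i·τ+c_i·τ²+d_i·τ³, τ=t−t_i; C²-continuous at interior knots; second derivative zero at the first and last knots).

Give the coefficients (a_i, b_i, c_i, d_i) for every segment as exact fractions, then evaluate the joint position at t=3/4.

Δ: Δ0=4, Δ1=-5/2, Δ2=-3/2
row 1: diag=6, rhs=-39; c'=1/3, d'=-13/2
row 2: denom=8−2·1/3=22/3; d'=(6−2·-13/2)/(22/3)=57/22
back: M2=57/22
back: M1=-13/2−1/3·57/22=-81/11
M: M0=0, M1=-81/11, M2=57/22, M3=0
seg 0: a=-1, c=M0/2=0, d=(M1−M0)/(6·1)=-27/22, b=Δ0−h0·(2M0+M1)/6=115/22
seg 1: a=3, c=M1/2=-81/22, d=(M2−M1)/(6·2)=73/88, b=Δ1−h1·(2M1+M2)/6=17/11
seg 2: a=-2, c=M2/2=57/44, d=(M3−M2)/(6·2)=-19/88, b=Δ2−h2·(2M2+M3)/6=-71/22
t_q=3/4 → seg 0, τ=3/4; S=-1+115/22·τ+0·τ²+-27/22·τ³=3383/1408

  seg 0: a=-1 b=115/22 c=0 d=-27/22
  seg 1: a=3 b=17/11 c=-81/22 d=73/88
  seg 2: a=-2 b=-71/22 c=57/44 d=-19/88
S(3/4) = 3383/1408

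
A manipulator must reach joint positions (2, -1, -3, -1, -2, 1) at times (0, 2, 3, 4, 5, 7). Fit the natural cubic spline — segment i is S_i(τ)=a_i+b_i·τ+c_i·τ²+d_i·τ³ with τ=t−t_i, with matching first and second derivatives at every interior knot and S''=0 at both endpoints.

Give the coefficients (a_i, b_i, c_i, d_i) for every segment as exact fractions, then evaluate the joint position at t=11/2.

Δ: Δ0=-3/2, Δ1=-2, Δ2=2, Δ3=-1, Δ4=3/2
row 1: diag=6, rhs=-3; c'=1/6, d'=-1/2
row 2: denom=4−1·1/6=23/6; d'=(24−1·-1/2)/(23/6)=147/23
row 3: denom=4−1·6/23=86/23; d'=(-18−1·147/23)/(86/23)=-561/86
row 4: denom=6−1·23/86=493/86; d'=(15−1·-561/86)/(493/86)=1851/493
back: M4=1851/493
back: M3=-561/86−23/86·1851/493=-3711/493
back: M2=147/23−6/23·-3711/493=4119/493
back: M1=-1/2−1/6·4119/493=-933/493
M: M0=0, M1=-933/493, M2=4119/493, M3=-3711/493, M4=1851/493, M5=0
seg 0: a=2, c=M0/2=0, d=(M1−M0)/(6·2)=-311/1972, b=Δ0−h0·(2M0+M1)/6=-857/986
seg 1: a=-1, c=M1/2=-933/986, d=(M2−M1)/(6·1)=842/493, b=Δ1−h1·(2M1+M2)/6=-2723/986
seg 2: a=-3, c=M2/2=4119/986, d=(M3−M2)/(6·1)=-45/17, b=Δ2−h2·(2M2+M3)/6=463/986
seg 3: a=-1, c=M3/2=-3711/986, d=(M4−M3)/(6·1)=927/493, b=Δ3−h3·(2M3+M4)/6=871/986
seg 4: a=-2, c=M4/2=1851/986, d=(M5−M4)/(6·2)=-617/1972, b=Δ4−h4·(2M4+M5)/6=-989/986
t_q=11/2 → seg 4, τ=1/2; S=-2+-989/986·τ+1851/986·τ²+-617/1972·τ³=-32677/15776

  seg 0: a=2 b=-857/986 c=0 d=-311/1972
  seg 1: a=-1 b=-2723/986 c=-933/986 d=842/493
  seg 2: a=-3 b=463/986 c=4119/986 d=-45/17
  seg 3: a=-1 b=871/986 c=-3711/986 d=927/493
  seg 4: a=-2 b=-989/986 c=1851/986 d=-617/1972
S(11/2) = -32677/15776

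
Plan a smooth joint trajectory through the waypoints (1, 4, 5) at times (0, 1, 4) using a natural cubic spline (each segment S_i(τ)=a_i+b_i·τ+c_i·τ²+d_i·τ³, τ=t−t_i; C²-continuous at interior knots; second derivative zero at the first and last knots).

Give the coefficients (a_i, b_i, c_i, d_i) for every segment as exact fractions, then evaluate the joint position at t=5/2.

Δ: Δ0=3, Δ1=1/3
row 1: diag=8, rhs=-16; c'=3/8, d'=-2
back: M1=-2
M: M0=0, M1=-2, M2=0
seg 0: a=1, c=M0/2=0, d=(M1−M0)/(6·1)=-1/3, b=Δ0−h0·(2M0+M1)/6=10/3
seg 1: a=4, c=M1/2=-1, d=(M2−M1)/(6·3)=1/9, b=Δ1−h1·(2M1+M2)/6=7/3
t_q=5/2 → seg 1, τ=3/2; S=4+7/3·τ+-1·τ²+1/9·τ³=45/8

  seg 0: a=1 b=10/3 c=0 d=-1/3
  seg 1: a=4 b=7/3 c=-1 d=1/9
S(5/2) = 45/8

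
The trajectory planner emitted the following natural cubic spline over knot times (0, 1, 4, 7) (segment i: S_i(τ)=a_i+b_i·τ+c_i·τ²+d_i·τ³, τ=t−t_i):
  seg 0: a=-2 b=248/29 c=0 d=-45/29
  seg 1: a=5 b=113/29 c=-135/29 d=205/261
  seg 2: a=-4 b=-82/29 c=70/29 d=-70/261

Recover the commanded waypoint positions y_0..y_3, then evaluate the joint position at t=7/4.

y_0=-2 y_1=5 y_2=-4 y_3=2
S(7/4) = 10459/1856

y_0 = S_0(0) = a_0 = -2
y_1 = S_1(0) = a_1 = 5
y_2 = S_2(0) = a_2 = -4
y_3 = S_2(3) = 2
t_q=7/4 is in segment 1 (τ=3/4); S_1(τ)=10459/1856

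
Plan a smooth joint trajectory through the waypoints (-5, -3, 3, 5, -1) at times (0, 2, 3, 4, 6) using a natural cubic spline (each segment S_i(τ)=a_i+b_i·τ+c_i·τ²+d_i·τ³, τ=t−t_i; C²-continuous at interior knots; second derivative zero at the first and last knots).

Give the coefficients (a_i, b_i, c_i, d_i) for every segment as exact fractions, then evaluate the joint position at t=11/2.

Δ: Δ0=1, Δ1=6, Δ2=2, Δ3=-3
row 1: diag=6, rhs=30; c'=1/6, d'=5
row 2: denom=4−1·1/6=23/6; d'=(-24−1·5)/(23/6)=-174/23
row 3: denom=6−1·6/23=132/23; d'=(-30−1·-174/23)/(132/23)=-43/11
back: M3=-43/11
back: M2=-174/23−6/23·-43/11=-72/11
back: M1=5−1/6·-72/11=67/11
M: M0=0, M1=67/11, M2=-72/11, M3=-43/11, M4=0
seg 0: a=-5, c=M0/2=0, d=(M1−M0)/(6·2)=67/132, b=Δ0−h0·(2M0+M1)/6=-34/33
seg 1: a=-3, c=M1/2=67/22, d=(M2−M1)/(6·1)=-139/66, b=Δ1−h1·(2M1+M2)/6=167/33
seg 2: a=3, c=M2/2=-36/11, d=(M3−M2)/(6·1)=29/66, b=Δ2−h2·(2M2+M3)/6=29/6
seg 3: a=5, c=M3/2=-43/22, d=(M4−M3)/(6·2)=43/132, b=Δ3−h3·(2M3+M4)/6=-13/33
t_q=11/2 → seg 3, τ=3/2; S=5+-13/33·τ+-43/22·τ²+43/132·τ³=391/352

  seg 0: a=-5 b=-34/33 c=0 d=67/132
  seg 1: a=-3 b=167/33 c=67/22 d=-139/66
  seg 2: a=3 b=29/6 c=-36/11 d=29/66
  seg 3: a=5 b=-13/33 c=-43/22 d=43/132
S(11/2) = 391/352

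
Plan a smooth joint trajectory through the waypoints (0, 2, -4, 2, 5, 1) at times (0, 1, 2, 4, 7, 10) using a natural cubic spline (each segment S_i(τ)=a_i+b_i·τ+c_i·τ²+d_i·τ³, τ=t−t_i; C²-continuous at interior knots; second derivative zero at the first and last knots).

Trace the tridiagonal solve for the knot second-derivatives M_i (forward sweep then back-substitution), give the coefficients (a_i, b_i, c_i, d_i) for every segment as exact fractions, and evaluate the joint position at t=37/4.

  seg 0: a=0 b=10699/2361 c=0 d=-5977/2361
  seg 1: a=2 b=-7232/2361 c=-5977/787 d=10997/2361
  seg 2: a=-4 b=-10103/2361 c=5020/787 d=-6467/4722
  seg 3: a=2 b=11335/2361 c=-1447/787 d=4049/21249
  seg 4: a=5 b=-2564/2361 c=-292/2361 d=292/21249
S(37/4) = 26279/12592

Δ: Δ0=2, Δ1=-6, Δ2=3, Δ3=1, Δ4=-4/3
row 1: diag=4, rhs=-48; c'=1/4, d'=-12
row 2: denom=6−1·1/4=23/4; d'=(54−1·-12)/(23/4)=264/23
row 3: denom=10−2·8/23=214/23; d'=(-12−2·264/23)/(214/23)=-402/107
row 4: denom=12−3·69/214=2361/214; d'=(-14−3·-402/107)/(2361/214)=-584/2361
back: M4=-584/2361
back: M3=-402/107−69/214·-584/2361=-2894/787
back: M2=264/23−8/23·-2894/787=10040/787
back: M1=-12−1/4·10040/787=-11954/787
M: M0=0, M1=-11954/787, M2=10040/787, M3=-2894/787, M4=-584/2361, M5=0
seg 0: a=0, c=M0/2=0, d=(M1−M0)/(6·1)=-5977/2361, b=Δ0−h0·(2M0+M1)/6=10699/2361
seg 1: a=2, c=M1/2=-5977/787, d=(M2−M1)/(6·1)=10997/2361, b=Δ1−h1·(2M1+M2)/6=-7232/2361
seg 2: a=-4, c=M2/2=5020/787, d=(M3−M2)/(6·2)=-6467/4722, b=Δ2−h2·(2M2+M3)/6=-10103/2361
seg 3: a=2, c=M3/2=-1447/787, d=(M4−M3)/(6·3)=4049/21249, b=Δ3−h3·(2M3+M4)/6=11335/2361
seg 4: a=5, c=M4/2=-292/2361, d=(M5−M4)/(6·3)=292/21249, b=Δ4−h4·(2M4+M5)/6=-2564/2361
t_q=37/4 → seg 4, τ=9/4; S=5+-2564/2361·τ+-292/2361·τ²+292/21249·τ³=26279/12592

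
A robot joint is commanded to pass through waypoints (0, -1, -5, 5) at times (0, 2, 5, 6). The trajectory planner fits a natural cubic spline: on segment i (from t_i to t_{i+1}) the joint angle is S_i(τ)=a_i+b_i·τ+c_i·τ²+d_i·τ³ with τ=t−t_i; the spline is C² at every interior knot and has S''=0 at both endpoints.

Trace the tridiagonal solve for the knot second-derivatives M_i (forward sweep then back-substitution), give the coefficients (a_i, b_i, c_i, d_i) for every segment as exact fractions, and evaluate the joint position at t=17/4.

  seg 0: a=0 b=275/426 c=0 d=-61/213
  seg 1: a=-1 b=-1189/426 c=-122/71 d=313/426
  seg 2: a=-5 b=1435/213 c=695/142 d=-695/426
S(17/4) = -69157/9088

Δ: Δ0=-1/2, Δ1=-4/3, Δ2=10
row 1: diag=10, rhs=-5; c'=3/10, d'=-1/2
row 2: denom=8−3·3/10=71/10; d'=(68−3·-1/2)/(71/10)=695/71
back: M2=695/71
back: M1=-1/2−3/10·695/71=-244/71
M: M0=0, M1=-244/71, M2=695/71, M3=0
seg 0: a=0, c=M0/2=0, d=(M1−M0)/(6·2)=-61/213, b=Δ0−h0·(2M0+M1)/6=275/426
seg 1: a=-1, c=M1/2=-122/71, d=(M2−M1)/(6·3)=313/426, b=Δ1−h1·(2M1+M2)/6=-1189/426
seg 2: a=-5, c=M2/2=695/142, d=(M3−M2)/(6·1)=-695/426, b=Δ2−h2·(2M2+M3)/6=1435/213
t_q=17/4 → seg 1, τ=9/4; S=-1+-1189/426·τ+-122/71·τ²+313/426·τ³=-69157/9088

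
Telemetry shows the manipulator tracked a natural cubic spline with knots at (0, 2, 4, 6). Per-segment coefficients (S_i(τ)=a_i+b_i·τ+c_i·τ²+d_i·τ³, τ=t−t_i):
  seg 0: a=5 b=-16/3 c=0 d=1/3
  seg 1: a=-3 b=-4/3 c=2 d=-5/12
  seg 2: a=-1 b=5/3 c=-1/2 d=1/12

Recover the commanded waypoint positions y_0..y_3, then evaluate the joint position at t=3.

y_0=5 y_1=-3 y_2=-1 y_3=1
S(3) = -11/4

y_0 = S_0(0) = a_0 = 5
y_1 = S_1(0) = a_1 = -3
y_2 = S_2(0) = a_2 = -1
y_3 = S_2(2) = 1
t_q=3 is in segment 1 (τ=1); S_1(τ)=-11/4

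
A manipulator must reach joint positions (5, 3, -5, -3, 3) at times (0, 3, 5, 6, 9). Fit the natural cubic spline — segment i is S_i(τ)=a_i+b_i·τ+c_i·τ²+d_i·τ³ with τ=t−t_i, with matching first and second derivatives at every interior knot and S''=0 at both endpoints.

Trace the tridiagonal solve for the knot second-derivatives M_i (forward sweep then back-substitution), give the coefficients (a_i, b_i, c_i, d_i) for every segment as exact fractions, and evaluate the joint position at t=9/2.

  seg 0: a=5 b=233/219 c=0 d=-379/1971
  seg 1: a=3 b=-904/219 c=-379/219 d=131/146
  seg 2: a=-5 b=-62/219 c=800/219 d=-100/73
  seg 3: a=-3 b=638/219 c=-100/219 d=100/1971
S(9/2) = -4739/1168

Δ: Δ0=-2/3, Δ1=-4, Δ2=2, Δ3=2
row 1: diag=10, rhs=-20; c'=1/5, d'=-2
row 2: denom=6−2·1/5=28/5; d'=(36−2·-2)/(28/5)=50/7
row 3: denom=8−1·5/28=219/28; d'=(0−1·50/7)/(219/28)=-200/219
back: M3=-200/219
back: M2=50/7−5/28·-200/219=1600/219
back: M1=-2−1/5·1600/219=-758/219
M: M0=0, M1=-758/219, M2=1600/219, M3=-200/219, M4=0
seg 0: a=5, c=M0/2=0, d=(M1−M0)/(6·3)=-379/1971, b=Δ0−h0·(2M0+M1)/6=233/219
seg 1: a=3, c=M1/2=-379/219, d=(M2−M1)/(6·2)=131/146, b=Δ1−h1·(2M1+M2)/6=-904/219
seg 2: a=-5, c=M2/2=800/219, d=(M3−M2)/(6·1)=-100/73, b=Δ2−h2·(2M2+M3)/6=-62/219
seg 3: a=-3, c=M3/2=-100/219, d=(M4−M3)/(6·3)=100/1971, b=Δ3−h3·(2M3+M4)/6=638/219
t_q=9/2 → seg 1, τ=3/2; S=3+-904/219·τ+-379/219·τ²+131/146·τ³=-4739/1168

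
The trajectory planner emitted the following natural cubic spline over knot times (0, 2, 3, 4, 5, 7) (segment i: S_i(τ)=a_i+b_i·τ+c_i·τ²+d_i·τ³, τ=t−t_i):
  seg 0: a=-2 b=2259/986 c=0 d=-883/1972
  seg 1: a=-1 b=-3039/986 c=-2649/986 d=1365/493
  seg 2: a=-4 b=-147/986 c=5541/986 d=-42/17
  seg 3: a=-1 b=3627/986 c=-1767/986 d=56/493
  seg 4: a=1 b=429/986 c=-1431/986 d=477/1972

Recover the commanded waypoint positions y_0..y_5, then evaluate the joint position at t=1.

y_0 = S_0(0) = a_0 = -2
y_1 = S_1(0) = a_1 = -1
y_2 = S_2(0) = a_2 = -4
y_3 = S_3(0) = a_3 = -1
y_4 = S_4(0) = a_4 = 1
y_5 = S_4(2) = -2
t_q=1 is in segment 0 (τ=1); S_0(τ)=-309/1972

y_0=-2 y_1=-1 y_2=-4 y_3=-1 y_4=1 y_5=-2
S(1) = -309/1972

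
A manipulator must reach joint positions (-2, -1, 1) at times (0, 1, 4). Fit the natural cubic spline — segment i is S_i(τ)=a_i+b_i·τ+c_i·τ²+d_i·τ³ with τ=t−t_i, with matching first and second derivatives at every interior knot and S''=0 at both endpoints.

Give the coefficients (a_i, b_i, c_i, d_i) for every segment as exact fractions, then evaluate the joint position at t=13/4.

  seg 0: a=-2 b=25/24 c=0 d=-1/24
  seg 1: a=-1 b=11/12 c=-1/8 d=1/72
S(13/4) = 301/512

Δ: Δ0=1, Δ1=2/3
row 1: diag=8, rhs=-2; c'=3/8, d'=-1/4
back: M1=-1/4
M: M0=0, M1=-1/4, M2=0
seg 0: a=-2, c=M0/2=0, d=(M1−M0)/(6·1)=-1/24, b=Δ0−h0·(2M0+M1)/6=25/24
seg 1: a=-1, c=M1/2=-1/8, d=(M2−M1)/(6·3)=1/72, b=Δ1−h1·(2M1+M2)/6=11/12
t_q=13/4 → seg 1, τ=9/4; S=-1+11/12·τ+-1/8·τ²+1/72·τ³=301/512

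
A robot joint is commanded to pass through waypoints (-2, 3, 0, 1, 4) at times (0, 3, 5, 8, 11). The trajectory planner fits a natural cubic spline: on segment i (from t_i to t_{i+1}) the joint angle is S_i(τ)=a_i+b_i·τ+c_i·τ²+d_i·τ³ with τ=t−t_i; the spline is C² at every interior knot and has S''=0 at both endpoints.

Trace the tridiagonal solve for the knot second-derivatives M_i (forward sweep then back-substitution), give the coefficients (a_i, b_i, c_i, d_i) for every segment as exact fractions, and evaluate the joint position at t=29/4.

  seg 0: a=-2 b=1963/708 c=0 d=-29/236
  seg 1: a=3 b=-193/354 c=-261/236 d=445/1416
  seg 2: a=0 b=-212/177 c=46/59 d=-143/1593
  seg 3: a=1 b=187/177 c=-5/177 d=5/1593
S(29/4) = 867/3776

Δ: Δ0=5/3, Δ1=-3/2, Δ2=1/3, Δ3=1
row 1: diag=10, rhs=-19; c'=1/5, d'=-19/10
row 2: denom=10−2·1/5=48/5; d'=(11−2·-19/10)/(48/5)=37/24
row 3: denom=12−3·5/16=177/16; d'=(4−3·37/24)/(177/16)=-10/177
back: M3=-10/177
back: M2=37/24−5/16·-10/177=92/59
back: M1=-19/10−1/5·92/59=-261/118
M: M0=0, M1=-261/118, M2=92/59, M3=-10/177, M4=0
seg 0: a=-2, c=M0/2=0, d=(M1−M0)/(6·3)=-29/236, b=Δ0−h0·(2M0+M1)/6=1963/708
seg 1: a=3, c=M1/2=-261/236, d=(M2−M1)/(6·2)=445/1416, b=Δ1−h1·(2M1+M2)/6=-193/354
seg 2: a=0, c=M2/2=46/59, d=(M3−M2)/(6·3)=-143/1593, b=Δ2−h2·(2M2+M3)/6=-212/177
seg 3: a=1, c=M3/2=-5/177, d=(M4−M3)/(6·3)=5/1593, b=Δ3−h3·(2M3+M4)/6=187/177
t_q=29/4 → seg 2, τ=9/4; S=0+-212/177·τ+46/59·τ²+-143/1593·τ³=867/3776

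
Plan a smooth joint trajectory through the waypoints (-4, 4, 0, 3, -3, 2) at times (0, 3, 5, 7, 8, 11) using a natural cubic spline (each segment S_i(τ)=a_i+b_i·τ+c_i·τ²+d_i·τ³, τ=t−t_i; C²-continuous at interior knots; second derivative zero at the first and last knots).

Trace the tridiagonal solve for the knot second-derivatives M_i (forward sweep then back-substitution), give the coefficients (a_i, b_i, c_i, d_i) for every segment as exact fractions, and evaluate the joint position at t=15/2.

  seg 0: a=-4 b=15287/3252 c=0 d=-245/1084
  seg 1: a=4 b=-2279/1626 c=-2205/1084 d=2821/3252
  seg 2: a=0 b=1417/1626 c=3437/1084 d=-9289/6504
  seg 3: a=3 b=-2914/813 c=-1463/271 d=2425/813
  seg 4: a=-3 b=-4417/813 c=962/271 d=-962/2439
S(15/2) = 501/2168

Δ: Δ0=8/3, Δ1=-2, Δ2=3/2, Δ3=-6, Δ4=5/3
row 1: diag=10, rhs=-28; c'=1/5, d'=-14/5
row 2: denom=8−2·1/5=38/5; d'=(21−2·-14/5)/(38/5)=7/2
row 3: denom=6−2·5/19=104/19; d'=(-45−2·7/2)/(104/19)=-19/2
row 4: denom=8−1·19/104=813/104; d'=(46−1·-19/2)/(813/104)=1924/271
back: M4=1924/271
back: M3=-19/2−19/104·1924/271=-2926/271
back: M2=7/2−5/19·-2926/271=3437/542
back: M1=-14/5−1/5·3437/542=-2205/542
M: M0=0, M1=-2205/542, M2=3437/542, M3=-2926/271, M4=1924/271, M5=0
seg 0: a=-4, c=M0/2=0, d=(M1−M0)/(6·3)=-245/1084, b=Δ0−h0·(2M0+M1)/6=15287/3252
seg 1: a=4, c=M1/2=-2205/1084, d=(M2−M1)/(6·2)=2821/3252, b=Δ1−h1·(2M1+M2)/6=-2279/1626
seg 2: a=0, c=M2/2=3437/1084, d=(M3−M2)/(6·2)=-9289/6504, b=Δ2−h2·(2M2+M3)/6=1417/1626
seg 3: a=3, c=M3/2=-1463/271, d=(M4−M3)/(6·1)=2425/813, b=Δ3−h3·(2M3+M4)/6=-2914/813
seg 4: a=-3, c=M4/2=962/271, d=(M5−M4)/(6·3)=-962/2439, b=Δ4−h4·(2M4+M5)/6=-4417/813
t_q=15/2 → seg 3, τ=1/2; S=3+-2914/813·τ+-1463/271·τ²+2425/813·τ³=501/2168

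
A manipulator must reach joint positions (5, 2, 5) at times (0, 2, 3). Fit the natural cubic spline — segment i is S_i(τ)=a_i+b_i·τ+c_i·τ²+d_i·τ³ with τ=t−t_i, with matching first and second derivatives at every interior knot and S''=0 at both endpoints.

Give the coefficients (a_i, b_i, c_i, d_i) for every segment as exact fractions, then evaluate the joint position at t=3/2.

  seg 0: a=5 b=-3 c=0 d=3/8
  seg 1: a=2 b=3/2 c=9/4 d=-3/4
S(3/2) = 113/64

Δ: Δ0=-3/2, Δ1=3
row 1: diag=6, rhs=27; c'=1/6, d'=9/2
back: M1=9/2
M: M0=0, M1=9/2, M2=0
seg 0: a=5, c=M0/2=0, d=(M1−M0)/(6·2)=3/8, b=Δ0−h0·(2M0+M1)/6=-3
seg 1: a=2, c=M1/2=9/4, d=(M2−M1)/(6·1)=-3/4, b=Δ1−h1·(2M1+M2)/6=3/2
t_q=3/2 → seg 0, τ=3/2; S=5+-3·τ+0·τ²+3/8·τ³=113/64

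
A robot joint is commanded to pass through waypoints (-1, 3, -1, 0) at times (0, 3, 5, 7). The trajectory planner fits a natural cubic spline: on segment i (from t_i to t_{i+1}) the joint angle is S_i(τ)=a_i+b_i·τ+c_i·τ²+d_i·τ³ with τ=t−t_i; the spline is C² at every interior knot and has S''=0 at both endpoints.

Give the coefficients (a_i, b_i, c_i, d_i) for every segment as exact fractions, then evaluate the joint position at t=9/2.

  seg 0: a=-1 b=31/12 c=0 d=-5/36
  seg 1: a=3 b=-7/6 c=-5/4 d=5/12
  seg 2: a=-1 b=-7/6 c=5/4 d=-5/24
S(9/2) = -5/32

Δ: Δ0=4/3, Δ1=-2, Δ2=1/2
row 1: diag=10, rhs=-20; c'=1/5, d'=-2
row 2: denom=8−2·1/5=38/5; d'=(15−2·-2)/(38/5)=5/2
back: M2=5/2
back: M1=-2−1/5·5/2=-5/2
M: M0=0, M1=-5/2, M2=5/2, M3=0
seg 0: a=-1, c=M0/2=0, d=(M1−M0)/(6·3)=-5/36, b=Δ0−h0·(2M0+M1)/6=31/12
seg 1: a=3, c=M1/2=-5/4, d=(M2−M1)/(6·2)=5/12, b=Δ1−h1·(2M1+M2)/6=-7/6
seg 2: a=-1, c=M2/2=5/4, d=(M3−M2)/(6·2)=-5/24, b=Δ2−h2·(2M2+M3)/6=-7/6
t_q=9/2 → seg 1, τ=3/2; S=3+-7/6·τ+-5/4·τ²+5/12·τ³=-5/32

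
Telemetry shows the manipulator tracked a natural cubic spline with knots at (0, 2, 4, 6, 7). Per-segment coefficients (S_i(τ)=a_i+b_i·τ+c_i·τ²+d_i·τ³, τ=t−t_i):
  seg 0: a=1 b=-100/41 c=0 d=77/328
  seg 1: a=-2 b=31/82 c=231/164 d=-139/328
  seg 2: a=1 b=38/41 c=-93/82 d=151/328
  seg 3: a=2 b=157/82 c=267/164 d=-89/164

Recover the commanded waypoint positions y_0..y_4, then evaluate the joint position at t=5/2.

y_0 = S_0(0) = a_0 = 1
y_1 = S_1(0) = a_1 = -2
y_2 = S_2(0) = a_2 = 1
y_3 = S_3(0) = a_3 = 2
y_4 = S_3(1) = 5
t_q=5/2 is in segment 1 (τ=1/2); S_1(τ)=-3967/2624

y_0=1 y_1=-2 y_2=1 y_3=2 y_4=5
S(5/2) = -3967/2624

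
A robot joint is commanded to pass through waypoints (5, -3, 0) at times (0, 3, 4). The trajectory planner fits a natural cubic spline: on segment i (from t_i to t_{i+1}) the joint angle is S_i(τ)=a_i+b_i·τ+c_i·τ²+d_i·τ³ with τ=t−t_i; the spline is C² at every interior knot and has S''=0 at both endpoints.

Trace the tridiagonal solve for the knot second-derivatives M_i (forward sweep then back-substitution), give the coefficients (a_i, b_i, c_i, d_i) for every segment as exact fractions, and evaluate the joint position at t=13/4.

  seg 0: a=5 b=-115/24 c=0 d=17/72
  seg 1: a=-3 b=19/12 c=17/8 d=-17/24
S(13/4) = -1271/512

Δ: Δ0=-8/3, Δ1=3
row 1: diag=8, rhs=34; c'=1/8, d'=17/4
back: M1=17/4
M: M0=0, M1=17/4, M2=0
seg 0: a=5, c=M0/2=0, d=(M1−M0)/(6·3)=17/72, b=Δ0−h0·(2M0+M1)/6=-115/24
seg 1: a=-3, c=M1/2=17/8, d=(M2−M1)/(6·1)=-17/24, b=Δ1−h1·(2M1+M2)/6=19/12
t_q=13/4 → seg 1, τ=1/4; S=-3+19/12·τ+17/8·τ²+-17/24·τ³=-1271/512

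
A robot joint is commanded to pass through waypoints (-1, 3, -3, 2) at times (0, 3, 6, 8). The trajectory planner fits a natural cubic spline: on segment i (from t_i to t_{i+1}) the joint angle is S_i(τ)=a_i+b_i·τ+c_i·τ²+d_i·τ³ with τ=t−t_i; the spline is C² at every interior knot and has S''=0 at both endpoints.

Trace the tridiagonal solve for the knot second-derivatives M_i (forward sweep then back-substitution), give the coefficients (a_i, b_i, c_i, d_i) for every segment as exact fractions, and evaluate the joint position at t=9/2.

Δ: Δ0=4/3, Δ1=-2, Δ2=5/2
row 1: diag=12, rhs=-20; c'=1/4, d'=-5/3
row 2: denom=10−3·1/4=37/4; d'=(27−3·-5/3)/(37/4)=128/37
back: M2=128/37
back: M1=-5/3−1/4·128/37=-281/111
M: M0=0, M1=-281/111, M2=128/37, M3=0
seg 0: a=-1, c=M0/2=0, d=(M1−M0)/(6·3)=-281/1998, b=Δ0−h0·(2M0+M1)/6=577/222
seg 1: a=3, c=M1/2=-281/222, d=(M2−M1)/(6·3)=665/1998, b=Δ1−h1·(2M1+M2)/6=-133/111
seg 2: a=-3, c=M2/2=64/37, d=(M3−M2)/(6·2)=-32/111, b=Δ2−h2·(2M2+M3)/6=43/222
t_q=9/2 → seg 1, τ=3/2; S=3+-133/111·τ+-281/222·τ²+665/1998·τ³=-309/592

  seg 0: a=-1 b=577/222 c=0 d=-281/1998
  seg 1: a=3 b=-133/111 c=-281/222 d=665/1998
  seg 2: a=-3 b=43/222 c=64/37 d=-32/111
S(9/2) = -309/592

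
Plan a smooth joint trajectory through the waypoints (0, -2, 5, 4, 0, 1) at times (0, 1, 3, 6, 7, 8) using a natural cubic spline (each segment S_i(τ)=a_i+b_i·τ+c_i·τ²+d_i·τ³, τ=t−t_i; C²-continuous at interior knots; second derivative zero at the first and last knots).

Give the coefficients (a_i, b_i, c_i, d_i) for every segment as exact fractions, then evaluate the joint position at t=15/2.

  seg 0: a=0 b=-175/57 c=0 d=61/57
  seg 1: a=-2 b=8/57 c=61/19 d=-349/456
  seg 2: a=5 b=433/114 c=-105/76 d=1/684
  seg 3: a=4 b=-1015/228 c=-26/19 d=415/228
  seg 4: a=0 b=-197/114 c=311/76 d=-311/228
S(15/2) = -7/608

Δ: Δ0=-2, Δ1=7/2, Δ2=-1/3, Δ3=-4, Δ4=1
row 1: diag=6, rhs=33; c'=1/3, d'=11/2
row 2: denom=10−2·1/3=28/3; d'=(-23−2·11/2)/(28/3)=-51/14
row 3: denom=8−3·9/28=197/28; d'=(-22−3·-51/14)/(197/28)=-310/197
row 4: denom=4−1·28/197=760/197; d'=(30−1·-310/197)/(760/197)=311/38
back: M4=311/38
back: M3=-310/197−28/197·311/38=-52/19
back: M2=-51/14−9/28·-52/19=-105/38
back: M1=11/2−1/3·-105/38=122/19
M: M0=0, M1=122/19, M2=-105/38, M3=-52/19, M4=311/38, M5=0
seg 0: a=0, c=M0/2=0, d=(M1−M0)/(6·1)=61/57, b=Δ0−h0·(2M0+M1)/6=-175/57
seg 1: a=-2, c=M1/2=61/19, d=(M2−M1)/(6·2)=-349/456, b=Δ1−h1·(2M1+M2)/6=8/57
seg 2: a=5, c=M2/2=-105/76, d=(M3−M2)/(6·3)=1/684, b=Δ2−h2·(2M2+M3)/6=433/114
seg 3: a=4, c=M3/2=-26/19, d=(M4−M3)/(6·1)=415/228, b=Δ3−h3·(2M3+M4)/6=-1015/228
seg 4: a=0, c=M4/2=311/76, d=(M5−M4)/(6·1)=-311/228, b=Δ4−h4·(2M4+M5)/6=-197/114
t_q=15/2 → seg 4, τ=1/2; S=0+-197/114·τ+311/76·τ²+-311/228·τ³=-7/608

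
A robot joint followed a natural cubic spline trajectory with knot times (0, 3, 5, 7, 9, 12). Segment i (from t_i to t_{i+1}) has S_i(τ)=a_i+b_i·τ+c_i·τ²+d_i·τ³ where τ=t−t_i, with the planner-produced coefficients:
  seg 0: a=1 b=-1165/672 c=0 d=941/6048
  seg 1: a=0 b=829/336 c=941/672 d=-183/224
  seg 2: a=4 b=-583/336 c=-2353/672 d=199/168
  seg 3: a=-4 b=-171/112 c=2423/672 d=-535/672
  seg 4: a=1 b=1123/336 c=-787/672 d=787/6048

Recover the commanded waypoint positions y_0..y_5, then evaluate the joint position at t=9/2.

y_0=1 y_1=0 y_2=4 y_3=-4 y_4=1 y_5=4
S(9/2) = 7337/1792

y_0 = S_0(0) = a_0 = 1
y_1 = S_1(0) = a_1 = 0
y_2 = S_2(0) = a_2 = 4
y_3 = S_3(0) = a_3 = -4
y_4 = S_4(0) = a_4 = 1
y_5 = S_4(3) = 4
t_q=9/2 is in segment 1 (τ=3/2); S_1(τ)=7337/1792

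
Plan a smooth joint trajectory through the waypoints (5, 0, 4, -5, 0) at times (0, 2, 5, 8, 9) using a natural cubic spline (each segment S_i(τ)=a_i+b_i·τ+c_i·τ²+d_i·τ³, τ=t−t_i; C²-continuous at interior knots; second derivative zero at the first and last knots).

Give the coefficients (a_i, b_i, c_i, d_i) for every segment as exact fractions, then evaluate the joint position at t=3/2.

Δ: Δ0=-5/2, Δ1=4/3, Δ2=-3, Δ3=5
row 1: diag=10, rhs=23; c'=3/10, d'=23/10
row 2: denom=12−3·3/10=111/10; d'=(-26−3·23/10)/(111/10)=-329/111
row 3: denom=8−3·10/37=266/37; d'=(48−3·-329/111)/(266/37)=2105/266
back: M3=2105/266
back: M2=-329/111−10/37·2105/266=-2036/399
back: M1=23/10−3/10·-2036/399=1019/266
M: M0=0, M1=1019/266, M2=-2036/399, M3=2105/266, M4=0
seg 0: a=5, c=M0/2=0, d=(M1−M0)/(6·2)=1019/3192, b=Δ0−h0·(2M0+M1)/6=-1507/399
seg 1: a=0, c=M1/2=1019/532, d=(M2−M1)/(6·3)=-7129/14364, b=Δ1−h1·(2M1+M2)/6=43/798
seg 2: a=4, c=M2/2=-1018/399, d=(M3−M2)/(6·3)=10387/14364, b=Δ2−h2·(2M2+M3)/6=-2959/1596
seg 3: a=-5, c=M3/2=2105/532, d=(M4−M3)/(6·1)=-2105/1596, b=Δ3−h3·(2M3+M4)/6=1885/798
t_q=3/2 → seg 0, τ=3/2; S=5+-1507/399·τ+0·τ²+1019/3192·τ³=501/1216

  seg 0: a=5 b=-1507/399 c=0 d=1019/3192
  seg 1: a=0 b=43/798 c=1019/532 d=-7129/14364
  seg 2: a=4 b=-2959/1596 c=-1018/399 d=10387/14364
  seg 3: a=-5 b=1885/798 c=2105/532 d=-2105/1596
S(3/2) = 501/1216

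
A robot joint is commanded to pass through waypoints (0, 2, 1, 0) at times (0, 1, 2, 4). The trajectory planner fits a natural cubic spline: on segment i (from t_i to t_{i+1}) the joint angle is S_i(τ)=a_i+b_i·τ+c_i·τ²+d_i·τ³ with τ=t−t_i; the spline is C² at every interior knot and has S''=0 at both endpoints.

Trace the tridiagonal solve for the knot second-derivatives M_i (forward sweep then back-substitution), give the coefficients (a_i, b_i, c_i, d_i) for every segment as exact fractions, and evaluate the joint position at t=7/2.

Δ: Δ0=2, Δ1=-1, Δ2=-1/2
row 1: diag=4, rhs=-18; c'=1/4, d'=-9/2
row 2: denom=6−1·1/4=23/4; d'=(3−1·-9/2)/(23/4)=30/23
back: M2=30/23
back: M1=-9/2−1/4·30/23=-111/23
M: M0=0, M1=-111/23, M2=30/23, M3=0
seg 0: a=0, c=M0/2=0, d=(M1−M0)/(6·1)=-37/46, b=Δ0−h0·(2M0+M1)/6=129/46
seg 1: a=2, c=M1/2=-111/46, d=(M2−M1)/(6·1)=47/46, b=Δ1−h1·(2M1+M2)/6=9/23
seg 2: a=1, c=M2/2=15/23, d=(M3−M2)/(6·2)=-5/46, b=Δ2−h2·(2M2+M3)/6=-63/46
t_q=7/2 → seg 2, τ=3/2; S=1+-63/46·τ+15/23·τ²+-5/46·τ³=17/368

  seg 0: a=0 b=129/46 c=0 d=-37/46
  seg 1: a=2 b=9/23 c=-111/46 d=47/46
  seg 2: a=1 b=-63/46 c=15/23 d=-5/46
S(7/2) = 17/368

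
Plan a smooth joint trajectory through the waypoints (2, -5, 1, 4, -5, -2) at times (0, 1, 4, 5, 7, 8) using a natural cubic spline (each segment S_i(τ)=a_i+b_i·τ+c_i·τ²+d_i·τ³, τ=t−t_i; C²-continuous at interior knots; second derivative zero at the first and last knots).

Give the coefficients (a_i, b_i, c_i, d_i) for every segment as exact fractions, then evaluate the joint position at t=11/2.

  seg 0: a=2 b=-6979/856 c=0 d=987/856
  seg 1: a=-5 b=-2009/428 c=2961/856 d=-1051/2568
  seg 2: a=1 b=4289/856 c=-24/107 d=-1529/856
  seg 3: a=4 b=-341/428 c=-4779/856 d=1597/856
  seg 4: a=-5 b=-317/428 c=4803/856 d=-1601/856
S(11/2) = 16703/6848

Δ: Δ0=-7, Δ1=2, Δ2=3, Δ3=-9/2, Δ4=3
row 1: diag=8, rhs=54; c'=3/8, d'=27/4
row 2: denom=8−3·3/8=55/8; d'=(6−3·27/4)/(55/8)=-114/55
row 3: denom=6−1·8/55=322/55; d'=(-45−1·-114/55)/(322/55)=-2361/322
row 4: denom=6−2·55/161=856/161; d'=(45−2·-2361/322)/(856/161)=4803/428
back: M4=4803/428
back: M3=-2361/322−55/161·4803/428=-4779/428
back: M2=-114/55−8/55·-4779/428=-48/107
back: M1=27/4−3/8·-48/107=2961/428
M: M0=0, M1=2961/428, M2=-48/107, M3=-4779/428, M4=4803/428, M5=0
seg 0: a=2, c=M0/2=0, d=(M1−M0)/(6·1)=987/856, b=Δ0−h0·(2M0+M1)/6=-6979/856
seg 1: a=-5, c=M1/2=2961/856, d=(M2−M1)/(6·3)=-1051/2568, b=Δ1−h1·(2M1+M2)/6=-2009/428
seg 2: a=1, c=M2/2=-24/107, d=(M3−M2)/(6·1)=-1529/856, b=Δ2−h2·(2M2+M3)/6=4289/856
seg 3: a=4, c=M3/2=-4779/856, d=(M4−M3)/(6·2)=1597/856, b=Δ3−h3·(2M3+M4)/6=-341/428
seg 4: a=-5, c=M4/2=4803/856, d=(M5−M4)/(6·1)=-1601/856, b=Δ4−h4·(2M4+M5)/6=-317/428
t_q=11/2 → seg 3, τ=1/2; S=4+-341/428·τ+-4779/856·τ²+1597/856·τ³=16703/6848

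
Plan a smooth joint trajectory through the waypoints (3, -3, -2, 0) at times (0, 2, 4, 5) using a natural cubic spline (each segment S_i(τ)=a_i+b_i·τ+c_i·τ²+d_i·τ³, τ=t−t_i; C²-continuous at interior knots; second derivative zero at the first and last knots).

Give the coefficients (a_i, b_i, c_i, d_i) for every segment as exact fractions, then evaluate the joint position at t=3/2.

Δ: Δ0=-3, Δ1=1/2, Δ2=2
row 1: diag=8, rhs=21; c'=1/4, d'=21/8
row 2: denom=6−2·1/4=11/2; d'=(9−2·21/8)/(11/2)=15/22
back: M2=15/22
back: M1=21/8−1/4·15/22=27/11
M: M0=0, M1=27/11, M2=15/22, M3=0
seg 0: a=3, c=M0/2=0, d=(M1−M0)/(6·2)=9/44, b=Δ0−h0·(2M0+M1)/6=-42/11
seg 1: a=-3, c=M1/2=27/22, d=(M2−M1)/(6·2)=-13/88, b=Δ1−h1·(2M1+M2)/6=-15/11
seg 2: a=-2, c=M2/2=15/44, d=(M3−M2)/(6·1)=-5/44, b=Δ2−h2·(2M2+M3)/6=39/22
t_q=3/2 → seg 0, τ=3/2; S=3+-42/11·τ+0·τ²+9/44·τ³=-717/352

  seg 0: a=3 b=-42/11 c=0 d=9/44
  seg 1: a=-3 b=-15/11 c=27/22 d=-13/88
  seg 2: a=-2 b=39/22 c=15/44 d=-5/44
S(3/2) = -717/352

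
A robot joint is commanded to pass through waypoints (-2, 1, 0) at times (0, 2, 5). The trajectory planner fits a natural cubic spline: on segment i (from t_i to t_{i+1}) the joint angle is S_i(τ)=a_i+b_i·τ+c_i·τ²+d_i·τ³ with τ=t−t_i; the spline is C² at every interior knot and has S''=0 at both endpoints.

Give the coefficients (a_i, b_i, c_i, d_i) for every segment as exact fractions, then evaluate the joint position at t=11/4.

Δ: Δ0=3/2, Δ1=-1/3
row 1: diag=10, rhs=-11; c'=3/10, d'=-11/10
back: M1=-11/10
M: M0=0, M1=-11/10, M2=0
seg 0: a=-2, c=M0/2=0, d=(M1−M0)/(6·2)=-11/120, b=Δ0−h0·(2M0+M1)/6=28/15
seg 1: a=1, c=M1/2=-11/20, d=(M2−M1)/(6·3)=11/180, b=Δ1−h1·(2M1+M2)/6=23/30
t_q=11/4 → seg 1, τ=3/4; S=1+23/30·τ+-11/20·τ²+11/180·τ³=1653/1280

  seg 0: a=-2 b=28/15 c=0 d=-11/120
  seg 1: a=1 b=23/30 c=-11/20 d=11/180
S(11/4) = 1653/1280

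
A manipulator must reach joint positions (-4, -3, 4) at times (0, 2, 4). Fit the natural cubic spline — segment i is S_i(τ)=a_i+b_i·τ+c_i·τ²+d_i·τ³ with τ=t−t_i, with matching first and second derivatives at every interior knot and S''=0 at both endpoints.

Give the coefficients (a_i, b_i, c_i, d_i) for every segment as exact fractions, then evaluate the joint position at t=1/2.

  seg 0: a=-4 b=-1/4 c=0 d=3/16
  seg 1: a=-3 b=2 c=9/8 d=-3/16
S(1/2) = -525/128

Δ: Δ0=1/2, Δ1=7/2
row 1: diag=8, rhs=18; c'=1/4, d'=9/4
back: M1=9/4
M: M0=0, M1=9/4, M2=0
seg 0: a=-4, c=M0/2=0, d=(M1−M0)/(6·2)=3/16, b=Δ0−h0·(2M0+M1)/6=-1/4
seg 1: a=-3, c=M1/2=9/8, d=(M2−M1)/(6·2)=-3/16, b=Δ1−h1·(2M1+M2)/6=2
t_q=1/2 → seg 0, τ=1/2; S=-4+-1/4·τ+0·τ²+3/16·τ³=-525/128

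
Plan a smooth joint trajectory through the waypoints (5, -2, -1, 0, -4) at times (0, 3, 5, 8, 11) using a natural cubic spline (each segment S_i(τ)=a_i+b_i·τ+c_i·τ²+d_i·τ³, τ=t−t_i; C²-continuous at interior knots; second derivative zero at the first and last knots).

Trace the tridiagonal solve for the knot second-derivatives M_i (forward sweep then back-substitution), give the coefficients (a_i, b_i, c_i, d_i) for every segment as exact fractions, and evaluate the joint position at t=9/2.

  seg 0: a=5 b=-2269/708 c=0 d=617/6372
  seg 1: a=-2 b=-209/354 c=617/708 d=-77/472
  seg 2: a=-1 b=166/177 c=-19/177 d=-50/1593
  seg 3: a=0 b=-98/177 c=-23/59 d=23/531
S(9/2) = -5571/3776

Δ: Δ0=-7/3, Δ1=1/2, Δ2=1/3, Δ3=-4/3
row 1: diag=10, rhs=17; c'=1/5, d'=17/10
row 2: denom=10−2·1/5=48/5; d'=(-1−2·17/10)/(48/5)=-11/24
row 3: denom=12−3·5/16=177/16; d'=(-10−3·-11/24)/(177/16)=-46/59
back: M3=-46/59
back: M2=-11/24−5/16·-46/59=-38/177
back: M1=17/10−1/5·-38/177=617/354
M: M0=0, M1=617/354, M2=-38/177, M3=-46/59, M4=0
seg 0: a=5, c=M0/2=0, d=(M1−M0)/(6·3)=617/6372, b=Δ0−h0·(2M0+M1)/6=-2269/708
seg 1: a=-2, c=M1/2=617/708, d=(M2−M1)/(6·2)=-77/472, b=Δ1−h1·(2M1+M2)/6=-209/354
seg 2: a=-1, c=M2/2=-19/177, d=(M3−M2)/(6·3)=-50/1593, b=Δ2−h2·(2M2+M3)/6=166/177
seg 3: a=0, c=M3/2=-23/59, d=(M4−M3)/(6·3)=23/531, b=Δ3−h3·(2M3+M4)/6=-98/177
t_q=9/2 → seg 1, τ=3/2; S=-2+-209/354·τ+617/708·τ²+-77/472·τ³=-5571/3776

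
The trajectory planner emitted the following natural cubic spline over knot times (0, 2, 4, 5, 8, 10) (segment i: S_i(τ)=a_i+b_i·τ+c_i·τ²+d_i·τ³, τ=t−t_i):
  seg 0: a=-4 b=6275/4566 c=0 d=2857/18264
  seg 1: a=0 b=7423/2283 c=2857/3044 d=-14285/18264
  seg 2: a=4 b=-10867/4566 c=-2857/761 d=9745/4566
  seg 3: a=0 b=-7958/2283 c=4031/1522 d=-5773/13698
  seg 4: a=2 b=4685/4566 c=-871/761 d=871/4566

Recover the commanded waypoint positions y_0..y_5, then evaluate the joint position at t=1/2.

y_0=-4 y_1=0 y_2=4 y_3=0 y_4=2 y_5=1
S(1/2) = -160397/48704

y_0 = S_0(0) = a_0 = -4
y_1 = S_1(0) = a_1 = 0
y_2 = S_2(0) = a_2 = 4
y_3 = S_3(0) = a_3 = 0
y_4 = S_4(0) = a_4 = 2
y_5 = S_4(2) = 1
t_q=1/2 is in segment 0 (τ=1/2); S_0(τ)=-160397/48704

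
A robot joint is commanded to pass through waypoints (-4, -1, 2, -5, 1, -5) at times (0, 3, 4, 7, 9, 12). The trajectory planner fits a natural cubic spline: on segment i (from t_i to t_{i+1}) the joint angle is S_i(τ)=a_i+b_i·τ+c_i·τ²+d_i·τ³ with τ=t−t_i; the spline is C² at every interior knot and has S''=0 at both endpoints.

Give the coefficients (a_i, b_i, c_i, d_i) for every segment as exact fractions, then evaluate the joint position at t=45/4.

  seg 0: a=-4 b=-47/296 c=0 d=343/2664
  seg 1: a=-1 b=491/148 c=343/296 d=-437/296
  seg 2: a=2 b=357/296 c=-121/37 d=5569/7992
  seg 3: a=-5 b=59/148 c=2665/888 d=-755/888
  seg 4: a=1 b=977/444 c=-1865/888 d=1865/7992
S(45/4) = -38329/18944

Δ: Δ0=1, Δ1=3, Δ2=-7/3, Δ3=3, Δ4=-2
row 1: diag=8, rhs=12; c'=1/8, d'=3/2
row 2: denom=8−1·1/8=63/8; d'=(-32−1·3/2)/(63/8)=-268/63
row 3: denom=10−3·8/21=62/7; d'=(32−3·-268/63)/(62/7)=470/93
row 4: denom=10−2·7/31=296/31; d'=(-30−2·470/93)/(296/31)=-1865/444
back: M4=-1865/444
back: M3=470/93−7/31·-1865/444=2665/444
back: M2=-268/63−8/21·2665/444=-242/37
back: M1=3/2−1/8·-242/37=343/148
M: M0=0, M1=343/148, M2=-242/37, M3=2665/444, M4=-1865/444, M5=0
seg 0: a=-4, c=M0/2=0, d=(M1−M0)/(6·3)=343/2664, b=Δ0−h0·(2M0+M1)/6=-47/296
seg 1: a=-1, c=M1/2=343/296, d=(M2−M1)/(6·1)=-437/296, b=Δ1−h1·(2M1+M2)/6=491/148
seg 2: a=2, c=M2/2=-121/37, d=(M3−M2)/(6·3)=5569/7992, b=Δ2−h2·(2M2+M3)/6=357/296
seg 3: a=-5, c=M3/2=2665/888, d=(M4−M3)/(6·2)=-755/888, b=Δ3−h3·(2M3+M4)/6=59/148
seg 4: a=1, c=M4/2=-1865/888, d=(M5−M4)/(6·3)=1865/7992, b=Δ4−h4·(2M4+M5)/6=977/444
t_q=45/4 → seg 4, τ=9/4; S=1+977/444·τ+-1865/888·τ²+1865/7992·τ³=-38329/18944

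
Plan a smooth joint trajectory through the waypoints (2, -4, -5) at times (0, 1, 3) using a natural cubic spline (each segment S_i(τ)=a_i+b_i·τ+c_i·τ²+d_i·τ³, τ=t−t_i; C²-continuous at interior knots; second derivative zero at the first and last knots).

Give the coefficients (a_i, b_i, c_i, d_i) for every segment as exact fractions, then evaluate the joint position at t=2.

Δ: Δ0=-6, Δ1=-1/2
row 1: diag=6, rhs=33; c'=1/3, d'=11/2
back: M1=11/2
M: M0=0, M1=11/2, M2=0
seg 0: a=2, c=M0/2=0, d=(M1−M0)/(6·1)=11/12, b=Δ0−h0·(2M0+M1)/6=-83/12
seg 1: a=-4, c=M1/2=11/4, d=(M2−M1)/(6·2)=-11/24, b=Δ1−h1·(2M1+M2)/6=-25/6
t_q=2 → seg 1, τ=1; S=-4+-25/6·τ+11/4·τ²+-11/24·τ³=-47/8

  seg 0: a=2 b=-83/12 c=0 d=11/12
  seg 1: a=-4 b=-25/6 c=11/4 d=-11/24
S(2) = -47/8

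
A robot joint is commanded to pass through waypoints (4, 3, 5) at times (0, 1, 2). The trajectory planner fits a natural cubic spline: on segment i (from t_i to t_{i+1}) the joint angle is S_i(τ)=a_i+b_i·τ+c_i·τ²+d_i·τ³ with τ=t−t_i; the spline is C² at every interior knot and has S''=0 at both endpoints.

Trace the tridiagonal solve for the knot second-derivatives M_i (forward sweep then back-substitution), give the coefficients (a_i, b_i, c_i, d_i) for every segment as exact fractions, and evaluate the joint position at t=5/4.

  seg 0: a=4 b=-7/4 c=0 d=3/4
  seg 1: a=3 b=1/2 c=9/4 d=-3/4
S(5/4) = 833/256

Δ: Δ0=-1, Δ1=2
row 1: diag=4, rhs=18; c'=1/4, d'=9/2
back: M1=9/2
M: M0=0, M1=9/2, M2=0
seg 0: a=4, c=M0/2=0, d=(M1−M0)/(6·1)=3/4, b=Δ0−h0·(2M0+M1)/6=-7/4
seg 1: a=3, c=M1/2=9/4, d=(M2−M1)/(6·1)=-3/4, b=Δ1−h1·(2M1+M2)/6=1/2
t_q=5/4 → seg 1, τ=1/4; S=3+1/2·τ+9/4·τ²+-3/4·τ³=833/256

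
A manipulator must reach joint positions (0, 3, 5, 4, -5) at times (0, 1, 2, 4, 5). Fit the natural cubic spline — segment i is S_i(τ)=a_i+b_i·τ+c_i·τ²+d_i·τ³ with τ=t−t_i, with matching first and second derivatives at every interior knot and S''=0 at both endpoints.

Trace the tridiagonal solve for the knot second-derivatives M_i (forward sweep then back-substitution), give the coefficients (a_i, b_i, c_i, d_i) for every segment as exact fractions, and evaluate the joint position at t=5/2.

Δ: Δ0=3, Δ1=2, Δ2=-1/2, Δ3=-9
row 1: diag=4, rhs=-6; c'=1/4, d'=-3/2
row 2: denom=6−1·1/4=23/4; d'=(-15−1·-3/2)/(23/4)=-54/23
row 3: denom=6−2·8/23=122/23; d'=(-51−2·-54/23)/(122/23)=-1065/122
back: M3=-1065/122
back: M2=-54/23−8/23·-1065/122=42/61
back: M1=-3/2−1/4·42/61=-102/61
M: M0=0, M1=-102/61, M2=42/61, M3=-1065/122, M4=0
seg 0: a=0, c=M0/2=0, d=(M1−M0)/(6·1)=-17/61, b=Δ0−h0·(2M0+M1)/6=200/61
seg 1: a=3, c=M1/2=-51/61, d=(M2−M1)/(6·1)=24/61, b=Δ1−h1·(2M1+M2)/6=149/61
seg 2: a=5, c=M2/2=21/61, d=(M3−M2)/(6·2)=-383/488, b=Δ2−h2·(2M2+M3)/6=119/61
seg 3: a=4, c=M3/2=-1065/244, d=(M4−M3)/(6·1)=355/244, b=Δ3−h3·(2M3+M4)/6=-743/122
t_q=5/2 → seg 2, τ=1/2; S=5+119/61·τ+21/61·τ²+-383/488·τ³=23281/3904

  seg 0: a=0 b=200/61 c=0 d=-17/61
  seg 1: a=3 b=149/61 c=-51/61 d=24/61
  seg 2: a=5 b=119/61 c=21/61 d=-383/488
  seg 3: a=4 b=-743/122 c=-1065/244 d=355/244
S(5/2) = 23281/3904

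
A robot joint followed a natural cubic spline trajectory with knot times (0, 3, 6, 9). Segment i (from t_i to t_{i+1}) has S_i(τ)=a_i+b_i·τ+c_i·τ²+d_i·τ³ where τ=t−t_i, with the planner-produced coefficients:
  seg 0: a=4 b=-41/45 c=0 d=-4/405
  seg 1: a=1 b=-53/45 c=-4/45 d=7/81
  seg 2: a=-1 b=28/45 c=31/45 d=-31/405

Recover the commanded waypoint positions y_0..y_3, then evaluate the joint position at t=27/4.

y_0=4 y_1=1 y_2=-1 y_3=5
S(27/4) = -57/320

y_0 = S_0(0) = a_0 = 4
y_1 = S_1(0) = a_1 = 1
y_2 = S_2(0) = a_2 = -1
y_3 = S_2(3) = 5
t_q=27/4 is in segment 2 (τ=3/4); S_2(τ)=-57/320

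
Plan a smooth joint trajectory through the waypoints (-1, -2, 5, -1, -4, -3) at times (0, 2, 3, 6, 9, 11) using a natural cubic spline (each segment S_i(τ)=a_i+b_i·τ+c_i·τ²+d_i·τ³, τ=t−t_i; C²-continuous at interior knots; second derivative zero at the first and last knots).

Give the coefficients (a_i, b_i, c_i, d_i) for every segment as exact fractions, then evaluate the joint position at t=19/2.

  seg 0: a=-1 b=-10893/3118 c=0 d=4667/6236
  seg 1: a=-2 b=17109/3118 c=14001/3118 d=-4642/1559
  seg 2: a=5 b=17259/3118 c=-13851/3118 d=9029/14031
  seg 3: a=-1 b=-11673/3118 c=4207/3118 d=-2033/14031
  seg 4: a=-4 b=1371/3118 c=141/3118 d=-47/6236
S(19/2) = -188067/49888

Δ: Δ0=-1/2, Δ1=7, Δ2=-2, Δ3=-1, Δ4=1/2
row 1: diag=6, rhs=45; c'=1/6, d'=15/2
row 2: denom=8−1·1/6=47/6; d'=(-54−1·15/2)/(47/6)=-369/47
row 3: denom=12−3·18/47=510/47; d'=(6−3·-369/47)/(510/47)=463/170
row 4: denom=10−3·47/170=1559/170; d'=(9−3·463/170)/(1559/170)=141/1559
back: M4=141/1559
back: M3=463/170−47/170·141/1559=4207/1559
back: M2=-369/47−18/47·4207/1559=-13851/1559
back: M1=15/2−1/6·-13851/1559=14001/1559
M: M0=0, M1=14001/1559, M2=-13851/1559, M3=4207/1559, M4=141/1559, M5=0
seg 0: a=-1, c=M0/2=0, d=(M1−M0)/(6·2)=4667/6236, b=Δ0−h0·(2M0+M1)/6=-10893/3118
seg 1: a=-2, c=M1/2=14001/3118, d=(M2−M1)/(6·1)=-4642/1559, b=Δ1−h1·(2M1+M2)/6=17109/3118
seg 2: a=5, c=M2/2=-13851/3118, d=(M3−M2)/(6·3)=9029/14031, b=Δ2−h2·(2M2+M3)/6=17259/3118
seg 3: a=-1, c=M3/2=4207/3118, d=(M4−M3)/(6·3)=-2033/14031, b=Δ3−h3·(2M3+M4)/6=-11673/3118
seg 4: a=-4, c=M4/2=141/3118, d=(M5−M4)/(6·2)=-47/6236, b=Δ4−h4·(2M4+M5)/6=1371/3118
t_q=19/2 → seg 4, τ=1/2; S=-4+1371/3118·τ+141/3118·τ²+-47/6236·τ³=-188067/49888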